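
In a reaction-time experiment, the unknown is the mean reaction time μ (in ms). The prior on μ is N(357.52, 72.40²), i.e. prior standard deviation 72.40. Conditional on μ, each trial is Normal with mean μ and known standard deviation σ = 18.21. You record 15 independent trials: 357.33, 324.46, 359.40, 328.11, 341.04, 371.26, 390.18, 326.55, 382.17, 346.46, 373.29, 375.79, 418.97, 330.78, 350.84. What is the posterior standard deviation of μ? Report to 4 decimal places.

4.6919

For Normal data with known variance σ², a Normal(μ₀, σ₀²) prior on μ is conjugate. Posterior precision = 1/σ₀² + n/σ²; posterior mean is the precision-weighted average of μ₀ and x̄.
σ₀² = 72.40² = 5241.76, σ² = 18.21² = 331.6041; σ² + n·σ₀² = 331.6041 + 15·5241.76 = 78958.0041.
Posterior precision = 1/σ₀² + n/σ² = 1/5241.76 + 15/331.6041 = (σ² + n·σ₀²)/(σ₀²σ²) = 78958.0041/(5241.76·331.6041); posterior variance σₙ² = σ₀²σ²/(σ² + n·σ₀²) = 5241.76·331.6041/78958.0041 = 22.014096.
Posterior SD = √σₙ² = √(5241.76·331.6041/78958.0041) = 4.6919.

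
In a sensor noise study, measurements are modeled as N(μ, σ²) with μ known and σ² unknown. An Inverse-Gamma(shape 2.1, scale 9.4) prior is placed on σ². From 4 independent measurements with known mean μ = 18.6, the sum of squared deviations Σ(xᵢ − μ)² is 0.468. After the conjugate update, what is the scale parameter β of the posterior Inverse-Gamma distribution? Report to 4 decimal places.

9.6340

With known mean μ and an Inverse-Gamma(α, β) prior on σ², the Normal likelihood is conjugate: posterior is Inv-Gamma(α + n/2, β + Σ(xᵢ−μ)²/2).
Posterior: Inv-Gamma(2.1 + 4/2, 9.4 + 0.468/2) = Inv-Gamma(4.10, 9.6340).
Posterior β = 9.6340.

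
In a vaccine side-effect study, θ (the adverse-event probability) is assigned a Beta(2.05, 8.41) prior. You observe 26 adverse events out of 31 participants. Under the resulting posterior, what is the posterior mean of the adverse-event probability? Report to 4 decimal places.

The Beta prior is conjugate to a Binomial/Bernoulli likelihood; the update adds successes to α and failures to β.
Posterior: Beta(α+k, β+n−k) = Beta(2.05+26, 8.41+5) = Beta(28.05, 13.41).
Posterior mean = α/(α+β) = 28.05/41.46 = 0.6766.

0.6766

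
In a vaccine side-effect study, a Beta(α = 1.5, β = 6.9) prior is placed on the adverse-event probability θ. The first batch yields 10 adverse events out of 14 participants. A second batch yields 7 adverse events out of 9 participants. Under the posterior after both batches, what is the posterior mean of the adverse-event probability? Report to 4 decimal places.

The Beta prior is conjugate to a Binomial/Bernoulli likelihood; the update adds successes to α and failures to β.
After batch 1: Beta(1.5+10, 6.9+4) = Beta(11.5, 10.9).
After batch 2: Beta(11.5+7, 10.9+2) = Beta(18.5, 12.9).
Posterior mean = α/(α+β) = 18.5/31.4 = 0.5892.

0.5892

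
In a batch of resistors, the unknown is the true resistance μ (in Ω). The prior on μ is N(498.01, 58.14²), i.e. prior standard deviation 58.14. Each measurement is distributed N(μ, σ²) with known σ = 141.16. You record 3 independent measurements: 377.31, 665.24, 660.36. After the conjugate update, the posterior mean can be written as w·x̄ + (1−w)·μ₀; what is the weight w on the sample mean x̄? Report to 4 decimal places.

0.3373

For Normal data with known variance σ², a Normal(μ₀, σ₀²) prior on μ is conjugate. Posterior precision = 1/σ₀² + n/σ²; posterior mean is the precision-weighted average of μ₀ and x̄.
σ₀² = 58.14² = 3380.2596, σ² = 141.16² = 19926.1456. Prior precision 1/σ₀² = 1/3380.2596; data precision n/σ² = 3/19926.1456.
w = (n/σ²)/(1/σ₀² + n/σ²) = n·σ₀²/(σ² + n·σ₀²) = 3·3380.2596/(19926.1456 + 3·3380.2596) = 10140.7788/30066.9244 = 0.3373.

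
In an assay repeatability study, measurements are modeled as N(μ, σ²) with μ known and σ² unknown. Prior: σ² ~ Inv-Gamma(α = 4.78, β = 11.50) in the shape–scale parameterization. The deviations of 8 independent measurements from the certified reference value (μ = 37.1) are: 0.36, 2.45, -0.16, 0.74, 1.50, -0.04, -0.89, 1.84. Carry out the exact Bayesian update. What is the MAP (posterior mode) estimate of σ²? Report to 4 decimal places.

With known mean μ and an Inverse-Gamma(α, β) prior on σ², the Normal likelihood is conjugate: posterior is Inv-Gamma(α + n/2, β + Σ(xᵢ−μ)²/2).
Σ(xᵢ−μ)² = (0.36)² + (2.45)² + (-0.16)² + (0.74)² + (1.50)² + (-0.04)² + (-0.89)² + (1.84)² = 13.1346.
Posterior: Inv-Gamma(4.78 + 8/2, 11.50 + 13.1346/2) = Inv-Gamma(8.78, 18.06730).
Mode = β/(α+1) = 18.06730/9.78 = 1.8474.

1.8474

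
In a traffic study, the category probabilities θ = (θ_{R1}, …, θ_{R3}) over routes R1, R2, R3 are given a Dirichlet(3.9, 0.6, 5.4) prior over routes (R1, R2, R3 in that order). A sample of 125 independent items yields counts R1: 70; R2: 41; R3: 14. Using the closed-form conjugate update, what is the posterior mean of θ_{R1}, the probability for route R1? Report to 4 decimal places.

The Dirichlet prior is conjugate to the Multinomial likelihood: each posterior αⱼ = prior αⱼ + observed count nⱼ.
Posterior concentration: (73.9, 41.6, 19.4), total = 134.9.
E[θ_{R1}|data] = α_{R1}/Σα = 73.9/134.9 = 0.5478.

0.5478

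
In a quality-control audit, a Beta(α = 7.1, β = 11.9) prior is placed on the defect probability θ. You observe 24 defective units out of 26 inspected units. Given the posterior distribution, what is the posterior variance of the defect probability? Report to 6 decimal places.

0.004641

The Beta prior is conjugate to a Binomial/Bernoulli likelihood; the update adds successes to α and failures to β.
Posterior: Beta(α+k, β+n−k) = Beta(7.1+24, 11.9+2) = Beta(31.1, 13.9).
Var = αβ/((α+β)²(α+β+1)) = 31.1·13.9/(45.0²·46.0) = 0.004641.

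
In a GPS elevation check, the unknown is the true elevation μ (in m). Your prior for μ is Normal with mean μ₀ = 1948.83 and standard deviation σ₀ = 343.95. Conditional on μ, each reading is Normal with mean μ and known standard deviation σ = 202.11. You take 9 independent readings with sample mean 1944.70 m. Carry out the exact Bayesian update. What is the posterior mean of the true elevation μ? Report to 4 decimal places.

For Normal data with known variance σ², a Normal(μ₀, σ₀²) prior on μ is conjugate. Posterior precision = 1/σ₀² + n/σ²; posterior mean is the precision-weighted average of μ₀ and x̄.
n·x̄ = 9·1944.70 = 17502.3.
σ₀² = 343.95² = 118301.6025, σ² = 202.11² = 40848.4521; σ² + n·σ₀² = 40848.4521 + 9·118301.6025 = 1105562.8746.
Posterior mean = (μ₀/σ₀² + n·x̄/σ²)/(1/σ₀² + n/σ²) = (σ²·μ₀ + σ₀²·n·x̄)/(σ² + n·σ₀²) = (40848.4521·1948.83 + 118301.6025·17502.3)/1105562.8746 = 2150156826.341793/1105562.8746 = 1944.8526.

1944.8526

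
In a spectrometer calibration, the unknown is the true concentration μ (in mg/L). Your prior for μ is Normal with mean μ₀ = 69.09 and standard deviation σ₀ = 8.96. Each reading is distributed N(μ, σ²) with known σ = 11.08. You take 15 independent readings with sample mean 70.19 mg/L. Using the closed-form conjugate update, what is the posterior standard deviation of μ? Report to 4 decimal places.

2.7253

For Normal data with known variance σ², a Normal(μ₀, σ₀²) prior on μ is conjugate. Posterior precision = 1/σ₀² + n/σ²; posterior mean is the precision-weighted average of μ₀ and x̄.
σ₀² = 8.96² = 80.2816, σ² = 11.08² = 122.7664; σ² + n·σ₀² = 122.7664 + 15·80.2816 = 1326.9904.
Posterior precision = 1/σ₀² + n/σ² = 1/80.2816 + 15/122.7664 = (σ² + n·σ₀²)/(σ₀²σ²) = 1326.9904/(80.2816·122.7664); posterior variance σₙ² = σ₀²σ²/(σ² + n·σ₀²) = 80.2816·122.7664/1326.9904 = 7.427245.
Posterior SD = √σₙ² = √(80.2816·122.7664/1326.9904) = 2.7253.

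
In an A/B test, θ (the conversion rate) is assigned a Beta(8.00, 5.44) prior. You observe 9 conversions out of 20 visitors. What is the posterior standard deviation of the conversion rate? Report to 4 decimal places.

The Beta prior is conjugate to a Binomial/Bernoulli likelihood; the update adds successes to α and failures to β.
Posterior: Beta(α+k, β+n−k) = Beta(8.00+9, 5.44+11) = Beta(17.00, 16.44).
Var = αβ/((α+β)²(α+β+1)) = 17.00·16.44/(33.44²·34.44) = 0.00725697; SD = √0.00725697 = 0.0852.

0.0852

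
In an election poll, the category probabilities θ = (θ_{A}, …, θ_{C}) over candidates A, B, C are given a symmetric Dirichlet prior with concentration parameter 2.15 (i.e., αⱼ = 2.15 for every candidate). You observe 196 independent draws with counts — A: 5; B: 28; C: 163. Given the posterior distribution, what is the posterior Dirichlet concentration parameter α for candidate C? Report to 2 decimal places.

165.15

The Dirichlet prior is conjugate to the Multinomial likelihood: each posterior αⱼ = prior αⱼ + observed count nⱼ.
Posterior concentration: (7.15, 30.15, 165.15), total = 202.45.
α_{C} = 2.15 + 163 = 165.15.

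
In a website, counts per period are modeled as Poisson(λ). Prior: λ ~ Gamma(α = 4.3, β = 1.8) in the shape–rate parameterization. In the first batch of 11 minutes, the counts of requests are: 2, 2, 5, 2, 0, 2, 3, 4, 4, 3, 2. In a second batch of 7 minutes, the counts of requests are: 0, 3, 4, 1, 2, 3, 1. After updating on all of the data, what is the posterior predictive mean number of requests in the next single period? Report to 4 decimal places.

2.3889

With a Gamma(shape α, rate β) prior, the Poisson likelihood is conjugate: the posterior is Gamma(α + ΣXᵢ, β + n).
Batch 1: sum of counts S = 29 over n = 11 minutes.
After batch 1: Gamma(α+S, β+n) = Gamma(4.3+29, 1.8+11) = Gamma(33.3, 12.8).
Batch 2: sum of counts S = 14 over n = 7 minutes.
After batch 2: Gamma(α+S, β+n) = Gamma(33.3+14, 12.8+7) = Gamma(47.3, 19.8).
The predictive distribution for one future period is NegBinom with mean α/β = 2.3889.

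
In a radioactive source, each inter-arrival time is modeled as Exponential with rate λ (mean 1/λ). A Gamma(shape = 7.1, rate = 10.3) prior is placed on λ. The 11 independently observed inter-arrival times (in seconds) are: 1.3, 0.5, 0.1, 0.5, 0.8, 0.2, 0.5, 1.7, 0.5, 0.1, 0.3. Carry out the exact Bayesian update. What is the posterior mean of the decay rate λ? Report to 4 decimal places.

1.0774

With a Gamma(shape α, rate β) prior on the exponential rate λ, the posterior after n observations with total T = Σxᵢ is Gamma(α+n, β+T).
Sum of observations T = 6.5 seconds; n = 11.
Posterior: Gamma(7.1+11, 10.3+6.5) = Gamma(18.1, 16.8).
Posterior mean of λ = α/β = 18.1/16.8 = 1.0774.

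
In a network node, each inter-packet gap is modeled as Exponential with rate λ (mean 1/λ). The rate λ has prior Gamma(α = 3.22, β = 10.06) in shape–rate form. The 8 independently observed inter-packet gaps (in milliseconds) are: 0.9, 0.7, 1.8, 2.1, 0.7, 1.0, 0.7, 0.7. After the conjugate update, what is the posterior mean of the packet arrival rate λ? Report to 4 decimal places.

0.6013

With a Gamma(shape α, rate β) prior on the exponential rate λ, the posterior after n observations with total T = Σxᵢ is Gamma(α+n, β+T).
Sum of observations T = 8.6 milliseconds; n = 8.
Posterior: Gamma(3.22+8, 10.06+8.6) = Gamma(11.22, 18.66).
Posterior mean of λ = α/β = 11.22/18.66 = 0.6013.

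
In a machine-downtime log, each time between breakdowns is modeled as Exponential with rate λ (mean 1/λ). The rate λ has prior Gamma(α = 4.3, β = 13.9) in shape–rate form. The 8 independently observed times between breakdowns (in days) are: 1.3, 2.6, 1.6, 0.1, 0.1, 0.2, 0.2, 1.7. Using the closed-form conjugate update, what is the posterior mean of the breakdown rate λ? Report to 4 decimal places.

0.5668

With a Gamma(shape α, rate β) prior on the exponential rate λ, the posterior after n observations with total T = Σxᵢ is Gamma(α+n, β+T).
Sum of observations T = 7.8 days; n = 8.
Posterior: Gamma(4.3+8, 13.9+7.8) = Gamma(12.3, 21.7).
Posterior mean of λ = α/β = 12.3/21.7 = 0.5668.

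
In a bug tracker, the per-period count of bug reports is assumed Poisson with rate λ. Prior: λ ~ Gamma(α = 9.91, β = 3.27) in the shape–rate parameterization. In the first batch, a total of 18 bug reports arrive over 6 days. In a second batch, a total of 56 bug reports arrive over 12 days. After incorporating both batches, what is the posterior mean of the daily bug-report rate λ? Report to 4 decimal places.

With a Gamma(shape α, rate β) prior, the Poisson likelihood is conjugate: the posterior is Gamma(α + ΣXᵢ, β + n).
After batch 1: Gamma(α+S, β+n) = Gamma(9.91+18, 3.27+6) = Gamma(27.91, 9.27).
After batch 2: Gamma(α+S, β+n) = Gamma(27.91+56, 9.27+12) = Gamma(83.91, 21.27).
Posterior mean = α/β = 83.91/21.27 = 3.9450.

3.9450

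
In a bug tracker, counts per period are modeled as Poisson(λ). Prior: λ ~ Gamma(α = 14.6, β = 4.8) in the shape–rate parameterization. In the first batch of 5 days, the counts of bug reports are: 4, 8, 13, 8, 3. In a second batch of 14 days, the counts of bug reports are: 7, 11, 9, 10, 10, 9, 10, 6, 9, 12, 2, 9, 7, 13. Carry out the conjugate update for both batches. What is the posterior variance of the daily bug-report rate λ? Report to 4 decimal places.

0.3082

With a Gamma(shape α, rate β) prior, the Poisson likelihood is conjugate: the posterior is Gamma(α + ΣXᵢ, β + n).
Batch 1: sum of counts S = 36 over n = 5 days.
After batch 1: Gamma(α+S, β+n) = Gamma(14.6+36, 4.8+5) = Gamma(50.6, 9.8).
Batch 2: sum of counts S = 124 over n = 14 days.
After batch 2: Gamma(α+S, β+n) = Gamma(50.6+124, 9.8+14) = Gamma(174.6, 23.8).
Var = α/β² = 174.6/23.8² = 0.3082.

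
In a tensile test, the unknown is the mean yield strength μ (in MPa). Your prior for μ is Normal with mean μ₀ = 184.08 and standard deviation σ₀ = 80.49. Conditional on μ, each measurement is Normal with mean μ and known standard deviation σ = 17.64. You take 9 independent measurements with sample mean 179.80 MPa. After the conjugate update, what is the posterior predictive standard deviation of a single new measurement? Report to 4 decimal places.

18.5893

For Normal data with known variance σ², a Normal(μ₀, σ₀²) prior on μ is conjugate. Posterior precision = 1/σ₀² + n/σ²; posterior mean is the precision-weighted average of μ₀ and x̄.
σ₀² = 80.49² = 6478.6401, σ² = 17.64² = 311.1696; σ² + n·σ₀² = 311.1696 + 9·6478.6401 = 58618.9305.
Posterior precision = 1/σ₀² + n/σ² = 1/6478.6401 + 9/311.1696 = (σ² + n·σ₀²)/(σ₀²σ²) = 58618.9305/(6478.6401·311.1696); posterior variance σₙ² = σ₀²σ²/(σ² + n·σ₀²) = 6478.6401·311.1696/58618.9305 = 34.390867.
Predictive variance for one new observation = σₙ² + σ² = 6478.6401·311.1696/58618.9305 + 311.1696 = σ²·(σ₀² + 58618.9305)/58618.9305 = 311.1696·65097.5706/58618.9305 = 345.560467; SD = √(311.1696·65097.5706/58618.9305) = 18.5893.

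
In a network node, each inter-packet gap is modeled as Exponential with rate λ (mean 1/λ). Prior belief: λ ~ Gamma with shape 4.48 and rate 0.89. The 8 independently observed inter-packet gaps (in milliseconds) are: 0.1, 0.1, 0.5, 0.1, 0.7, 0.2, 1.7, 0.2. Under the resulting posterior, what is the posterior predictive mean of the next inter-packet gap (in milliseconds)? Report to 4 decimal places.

0.3911

With a Gamma(shape α, rate β) prior on the exponential rate λ, the posterior after n observations with total T = Σxᵢ is Gamma(α+n, β+T).
Sum of observations T = 3.6 milliseconds; n = 8.
Posterior: Gamma(4.48+8, 0.89+3.6) = Gamma(12.48, 4.49).
The predictive distribution for the next observation is Lomax; its mean is β/(α−1) = 4.49/11.48 = 0.3911.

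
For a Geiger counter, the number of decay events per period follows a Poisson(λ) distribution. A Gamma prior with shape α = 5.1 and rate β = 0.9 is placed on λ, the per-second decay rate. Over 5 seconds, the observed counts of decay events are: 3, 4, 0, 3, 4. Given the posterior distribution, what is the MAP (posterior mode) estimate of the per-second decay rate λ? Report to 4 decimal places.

3.0678

With a Gamma(shape α, rate β) prior, the Poisson likelihood is conjugate: the posterior is Gamma(α + ΣXᵢ, β + n).
Sum of counts S = 14 over n = 5 seconds.
Posterior: Gamma(α+S, β+n) = Gamma(5.1+14, 0.9+5) = Gamma(19.1, 5.9).
Mode of Gamma(α,β) for α≥1 is (α−1)/β = 18.1/5.9 = 3.0678.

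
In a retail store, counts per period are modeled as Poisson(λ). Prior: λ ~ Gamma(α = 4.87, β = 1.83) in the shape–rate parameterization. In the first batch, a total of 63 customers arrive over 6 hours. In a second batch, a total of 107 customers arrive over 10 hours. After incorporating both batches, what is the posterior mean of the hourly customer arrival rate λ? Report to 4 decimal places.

9.8076

With a Gamma(shape α, rate β) prior, the Poisson likelihood is conjugate: the posterior is Gamma(α + ΣXᵢ, β + n).
After batch 1: Gamma(α+S, β+n) = Gamma(4.87+63, 1.83+6) = Gamma(67.87, 7.83).
After batch 2: Gamma(α+S, β+n) = Gamma(67.87+107, 7.83+10) = Gamma(174.87, 17.83).
Posterior mean = α/β = 174.87/17.83 = 9.8076.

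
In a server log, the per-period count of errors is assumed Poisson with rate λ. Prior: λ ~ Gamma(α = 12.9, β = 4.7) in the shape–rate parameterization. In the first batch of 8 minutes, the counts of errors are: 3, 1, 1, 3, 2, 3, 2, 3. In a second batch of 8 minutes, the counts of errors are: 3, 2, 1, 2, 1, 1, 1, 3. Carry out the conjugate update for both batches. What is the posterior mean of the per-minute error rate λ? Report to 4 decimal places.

With a Gamma(shape α, rate β) prior, the Poisson likelihood is conjugate: the posterior is Gamma(α + ΣXᵢ, β + n).
Batch 1: sum of counts S = 18 over n = 8 minutes.
After batch 1: Gamma(α+S, β+n) = Gamma(12.9+18, 4.7+8) = Gamma(30.9, 12.7).
Batch 2: sum of counts S = 14 over n = 8 minutes.
After batch 2: Gamma(α+S, β+n) = Gamma(30.9+14, 12.7+8) = Gamma(44.9, 20.7).
Posterior mean = α/β = 44.9/20.7 = 2.1691.

2.1691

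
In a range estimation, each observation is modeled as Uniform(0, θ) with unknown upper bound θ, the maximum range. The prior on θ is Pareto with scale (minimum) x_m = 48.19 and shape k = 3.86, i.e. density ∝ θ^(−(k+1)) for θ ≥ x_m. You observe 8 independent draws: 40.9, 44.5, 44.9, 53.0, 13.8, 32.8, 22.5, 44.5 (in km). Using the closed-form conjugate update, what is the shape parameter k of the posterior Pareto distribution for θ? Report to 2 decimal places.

A Pareto(scale x_m, shape k) prior on the upper bound θ of Uniform(0, θ) is conjugate: posterior is Pareto(max(x_m, max xᵢ), k + n).
Sample maximum = 53.0; prior scale x_m = 48.19 → posterior scale = max = 53.00.
Posterior shape = 3.86 + 8 = 11.86.
Posterior shape k = 11.86.

11.86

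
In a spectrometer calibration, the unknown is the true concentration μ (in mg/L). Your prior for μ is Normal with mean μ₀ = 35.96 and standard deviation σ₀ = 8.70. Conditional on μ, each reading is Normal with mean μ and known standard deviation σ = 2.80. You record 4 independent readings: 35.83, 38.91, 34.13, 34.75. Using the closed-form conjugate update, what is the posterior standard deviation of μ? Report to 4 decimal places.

For Normal data with known variance σ², a Normal(μ₀, σ₀²) prior on μ is conjugate. Posterior precision = 1/σ₀² + n/σ²; posterior mean is the precision-weighted average of μ₀ and x̄.
σ₀² = 8.70² = 75.69, σ² = 2.80² = 7.84; σ² + n·σ₀² = 7.84 + 4·75.69 = 310.6.
Posterior precision = 1/σ₀² + n/σ² = 1/75.69 + 4/7.84 = (σ² + n·σ₀²)/(σ₀²σ²) = 310.6/(75.69·7.84); posterior variance σₙ² = σ₀²σ²/(σ² + n·σ₀²) = 75.69·7.84/310.6 = 1.910527.
Posterior SD = √σₙ² = √(75.69·7.84/310.6) = 1.3822.

1.3822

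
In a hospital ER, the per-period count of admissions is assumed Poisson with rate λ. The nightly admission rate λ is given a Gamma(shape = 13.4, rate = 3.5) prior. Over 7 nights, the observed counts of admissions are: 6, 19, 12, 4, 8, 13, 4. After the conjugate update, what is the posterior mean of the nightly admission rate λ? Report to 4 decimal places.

With a Gamma(shape α, rate β) prior, the Poisson likelihood is conjugate: the posterior is Gamma(α + ΣXᵢ, β + n).
Sum of counts S = 66 over n = 7 nights.
Posterior: Gamma(α+S, β+n) = Gamma(13.4+66, 3.5+7) = Gamma(79.4, 10.5).
Posterior mean = α/β = 79.4/10.5 = 7.5619.

7.5619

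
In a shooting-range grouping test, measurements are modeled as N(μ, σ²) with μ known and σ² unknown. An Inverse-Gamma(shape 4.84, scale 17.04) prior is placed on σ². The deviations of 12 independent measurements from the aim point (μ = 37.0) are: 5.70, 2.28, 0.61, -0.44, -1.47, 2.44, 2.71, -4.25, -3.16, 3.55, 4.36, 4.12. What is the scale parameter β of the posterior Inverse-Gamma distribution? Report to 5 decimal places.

With known mean μ and an Inverse-Gamma(α, β) prior on σ², the Normal likelihood is conjugate: posterior is Inv-Gamma(α + n/2, β + Σ(xᵢ−μ)²/2).
Σ(xᵢ−μ)² = (5.70)² + (2.28)² + (0.61)² + (-0.44)² + (-1.47)² + (2.44)² + (2.71)² + (-4.25)² + (-3.16)² + (3.55)² + (4.36)² + (4.12)² = 130.3473.
Posterior: Inv-Gamma(4.84 + 12/2, 17.04 + 130.3473/2) = Inv-Gamma(10.84, 82.21365).
Posterior β = 82.21365.

82.21365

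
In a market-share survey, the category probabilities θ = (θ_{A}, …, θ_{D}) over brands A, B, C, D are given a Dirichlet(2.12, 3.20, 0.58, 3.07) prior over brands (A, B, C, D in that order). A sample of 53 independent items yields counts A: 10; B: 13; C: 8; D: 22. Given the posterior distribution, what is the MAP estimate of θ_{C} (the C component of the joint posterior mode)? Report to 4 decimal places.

0.1308

The Dirichlet prior is conjugate to the Multinomial likelihood: each posterior αⱼ = prior αⱼ + observed count nⱼ.
Posterior concentration: (12.12, 16.20, 8.58, 25.07), total = 61.97.
Joint mode component: (α_{C}−1)/(Σα−K) = 7.58/57.97 = 0.1308.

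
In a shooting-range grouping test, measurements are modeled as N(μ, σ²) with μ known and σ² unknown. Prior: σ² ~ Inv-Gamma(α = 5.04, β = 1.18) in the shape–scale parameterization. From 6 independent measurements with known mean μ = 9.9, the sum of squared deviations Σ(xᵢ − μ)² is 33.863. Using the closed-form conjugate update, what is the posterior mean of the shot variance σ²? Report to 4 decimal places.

With known mean μ and an Inverse-Gamma(α, β) prior on σ², the Normal likelihood is conjugate: posterior is Inv-Gamma(α + n/2, β + Σ(xᵢ−μ)²/2).
Posterior: Inv-Gamma(5.04 + 6/2, 1.18 + 33.863/2) = Inv-Gamma(8.04, 18.1115).
E[σ²|data] = β/(α−1) = 18.1115/7.04 = 2.5727.

2.5727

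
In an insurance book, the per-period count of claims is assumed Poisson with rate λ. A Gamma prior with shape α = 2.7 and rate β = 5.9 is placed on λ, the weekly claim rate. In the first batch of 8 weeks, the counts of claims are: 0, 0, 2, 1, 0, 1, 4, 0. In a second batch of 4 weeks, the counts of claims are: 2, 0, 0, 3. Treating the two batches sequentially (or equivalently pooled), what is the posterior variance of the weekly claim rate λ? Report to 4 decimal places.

0.0490

With a Gamma(shape α, rate β) prior, the Poisson likelihood is conjugate: the posterior is Gamma(α + ΣXᵢ, β + n).
Batch 1: sum of counts S = 8 over n = 8 weeks.
After batch 1: Gamma(α+S, β+n) = Gamma(2.7+8, 5.9+8) = Gamma(10.7, 13.9).
Batch 2: sum of counts S = 5 over n = 4 weeks.
After batch 2: Gamma(α+S, β+n) = Gamma(10.7+5, 13.9+4) = Gamma(15.7, 17.9).
Var = α/β² = 15.7/17.9² = 0.0490.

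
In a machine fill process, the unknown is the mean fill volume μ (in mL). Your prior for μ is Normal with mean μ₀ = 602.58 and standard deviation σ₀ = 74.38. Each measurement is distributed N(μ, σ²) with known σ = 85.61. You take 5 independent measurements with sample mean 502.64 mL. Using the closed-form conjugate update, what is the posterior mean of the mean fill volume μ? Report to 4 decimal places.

For Normal data with known variance σ², a Normal(μ₀, σ₀²) prior on μ is conjugate. Posterior precision = 1/σ₀² + n/σ²; posterior mean is the precision-weighted average of μ₀ and x̄.
n·x̄ = 5·502.64 = 2513.2.
σ₀² = 74.38² = 5532.3844, σ² = 85.61² = 7329.0721; σ² + n·σ₀² = 7329.0721 + 5·5532.3844 = 34990.9941.
Posterior mean = (μ₀/σ₀² + n·x̄/σ²)/(1/σ₀² + n/σ²) = (σ²·μ₀ + σ₀²·n·x̄)/(σ² + n·σ₀²) = (7329.0721·602.58 + 5532.3844·2513.2)/34990.9941 = 18320340.740098/34990.9941 = 523.5730.

523.5730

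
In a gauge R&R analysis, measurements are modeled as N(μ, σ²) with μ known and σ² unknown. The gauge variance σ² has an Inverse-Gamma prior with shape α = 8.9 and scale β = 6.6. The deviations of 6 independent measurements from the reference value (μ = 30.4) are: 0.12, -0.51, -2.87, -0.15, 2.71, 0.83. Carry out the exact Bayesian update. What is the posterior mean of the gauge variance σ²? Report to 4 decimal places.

With known mean μ and an Inverse-Gamma(α, β) prior on σ², the Normal likelihood is conjugate: posterior is Inv-Gamma(α + n/2, β + Σ(xᵢ−μ)²/2).
Σ(xᵢ−μ)² = (0.12)² + (-0.51)² + (-2.87)² + (-0.15)² + (2.71)² + (0.83)² = 16.5669.
Posterior: Inv-Gamma(8.9 + 6/2, 6.6 + 16.5669/2) = Inv-Gamma(11.90, 14.88345).
E[σ²|data] = β/(α−1) = 14.88345/10.90 = 1.3655.

1.3655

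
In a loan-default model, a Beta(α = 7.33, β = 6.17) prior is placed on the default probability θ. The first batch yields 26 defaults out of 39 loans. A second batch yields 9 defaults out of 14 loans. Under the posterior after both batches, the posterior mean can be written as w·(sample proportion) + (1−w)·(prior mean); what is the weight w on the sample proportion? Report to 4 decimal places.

The Beta prior is conjugate to a Binomial/Bernoulli likelihood; the update adds successes to α and failures to β.
Total number of loans: n = 39 + 14 = 53.
Posterior mean = (α₀+k)/(α₀+β₀+n) = [n/(α₀+β₀+n)]·(k/n) + [(α₀+β₀)/(α₀+β₀+n)]·α₀/(α₀+β₀), so only n and the prior enter the weight.
The weight on the data is w = n/(α₀+β₀+n) = 53/(7.33+6.17+53) = 53/66.50 = 0.7970.

0.7970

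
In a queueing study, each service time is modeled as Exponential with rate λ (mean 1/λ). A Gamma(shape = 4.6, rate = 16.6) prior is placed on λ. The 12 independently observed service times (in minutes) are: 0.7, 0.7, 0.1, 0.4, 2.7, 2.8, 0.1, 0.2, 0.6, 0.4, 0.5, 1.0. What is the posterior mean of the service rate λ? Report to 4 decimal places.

With a Gamma(shape α, rate β) prior on the exponential rate λ, the posterior after n observations with total T = Σxᵢ is Gamma(α+n, β+T).
Sum of observations T = 10.2 minutes; n = 12.
Posterior: Gamma(4.6+12, 16.6+10.2) = Gamma(16.6, 26.8).
Posterior mean of λ = α/β = 16.6/26.8 = 0.6194.

0.6194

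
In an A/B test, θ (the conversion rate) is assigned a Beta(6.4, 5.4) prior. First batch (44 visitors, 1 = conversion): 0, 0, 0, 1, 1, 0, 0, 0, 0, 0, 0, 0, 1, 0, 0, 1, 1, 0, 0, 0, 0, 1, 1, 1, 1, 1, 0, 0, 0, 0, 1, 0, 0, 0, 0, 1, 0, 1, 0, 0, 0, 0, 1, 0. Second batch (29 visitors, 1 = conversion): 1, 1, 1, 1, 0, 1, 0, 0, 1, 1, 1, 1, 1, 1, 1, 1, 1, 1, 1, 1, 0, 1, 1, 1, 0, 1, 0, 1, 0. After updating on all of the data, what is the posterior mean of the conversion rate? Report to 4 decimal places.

The Beta prior is conjugate to a Binomial/Bernoulli likelihood; the update adds successes to α and failures to β.
After batch 1: Beta(6.4+14, 5.4+30) = Beta(20.4, 35.4).
After batch 2: Beta(20.4+22, 35.4+7) = Beta(42.4, 42.4).
Posterior mean = α/(α+β) = 42.4/84.8 = 0.5000.

0.5000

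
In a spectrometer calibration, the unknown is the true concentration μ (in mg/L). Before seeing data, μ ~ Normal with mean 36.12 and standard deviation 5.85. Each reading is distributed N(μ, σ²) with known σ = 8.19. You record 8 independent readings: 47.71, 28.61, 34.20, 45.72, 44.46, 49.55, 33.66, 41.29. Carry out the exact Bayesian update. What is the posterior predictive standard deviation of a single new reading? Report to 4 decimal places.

For Normal data with known variance σ², a Normal(μ₀, σ₀²) prior on μ is conjugate. Posterior precision = 1/σ₀² + n/σ²; posterior mean is the precision-weighted average of μ₀ and x̄.
σ₀² = 5.85² = 34.2225, σ² = 8.19² = 67.0761; σ² + n·σ₀² = 67.0761 + 8·34.2225 = 340.8561.
Posterior precision = 1/σ₀² + n/σ² = 1/34.2225 + 8/67.0761 = (σ² + n·σ₀²)/(σ₀²σ²) = 340.8561/(34.2225·67.0761); posterior variance σₙ² = σ₀²σ²/(σ² + n·σ₀²) = 34.2225·67.0761/340.8561 = 6.734548.
Predictive variance for one new observation = σₙ² + σ² = 34.2225·67.0761/340.8561 + 67.0761 = σ²·(σ₀² + 340.8561)/340.8561 = 67.0761·375.0786/340.8561 = 73.810648; SD = √(67.0761·375.0786/340.8561) = 8.5913.

8.5913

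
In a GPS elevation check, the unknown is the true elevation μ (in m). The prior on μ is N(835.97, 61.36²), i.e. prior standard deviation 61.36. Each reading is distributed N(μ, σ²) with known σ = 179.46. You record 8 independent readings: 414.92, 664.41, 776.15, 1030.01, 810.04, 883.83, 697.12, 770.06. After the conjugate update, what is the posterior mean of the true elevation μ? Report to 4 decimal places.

For Normal data with known variance σ², a Normal(μ₀, σ₀²) prior on μ is conjugate. Posterior precision = 1/σ₀² + n/σ²; posterior mean is the precision-weighted average of μ₀ and x̄.
Σxᵢ = 414.92 + 664.41 + 776.15 + 1030.01 + 810.04 + 883.83 + 697.12 + 770.06 = 6046.54, so n·x̄ = 6046.54.
σ₀² = 61.36² = 3765.0496, σ² = 179.46² = 32205.8916; σ² + n·σ₀² = 32205.8916 + 8·3765.0496 = 62326.2884.
Posterior mean = (μ₀/σ₀² + n·x̄/σ²)/(1/σ₀² + n/σ²) = (σ²·μ₀ + σ₀²·n·x̄)/(σ² + n·σ₀²) = (32205.8916·835.97 + 3765.0496·6046.54)/62326.2884 = 49688682.209236/62326.2884 = 797.2347.

797.2347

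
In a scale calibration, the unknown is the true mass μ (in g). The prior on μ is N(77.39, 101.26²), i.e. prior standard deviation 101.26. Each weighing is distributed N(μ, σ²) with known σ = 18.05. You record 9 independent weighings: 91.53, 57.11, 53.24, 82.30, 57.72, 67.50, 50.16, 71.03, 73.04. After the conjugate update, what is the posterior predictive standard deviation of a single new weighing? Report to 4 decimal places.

For Normal data with known variance σ², a Normal(μ₀, σ₀²) prior on μ is conjugate. Posterior precision = 1/σ₀² + n/σ²; posterior mean is the precision-weighted average of μ₀ and x̄.
σ₀² = 101.26² = 10253.5876, σ² = 18.05² = 325.8025; σ² + n·σ₀² = 325.8025 + 9·10253.5876 = 92608.0909.
Posterior precision = 1/σ₀² + n/σ² = 1/10253.5876 + 9/325.8025 = (σ² + n·σ₀²)/(σ₀²σ²) = 92608.0909/(10253.5876·325.8025); posterior variance σₙ² = σ₀²σ²/(σ² + n·σ₀²) = 10253.5876·325.8025/92608.0909 = 36.072922.
Predictive variance for one new observation = σₙ² + σ² = 10253.5876·325.8025/92608.0909 + 325.8025 = σ²·(σ₀² + 92608.0909)/92608.0909 = 325.8025·102861.6785/92608.0909 = 361.875422; SD = √(325.8025·102861.6785/92608.0909) = 19.0230.

19.0230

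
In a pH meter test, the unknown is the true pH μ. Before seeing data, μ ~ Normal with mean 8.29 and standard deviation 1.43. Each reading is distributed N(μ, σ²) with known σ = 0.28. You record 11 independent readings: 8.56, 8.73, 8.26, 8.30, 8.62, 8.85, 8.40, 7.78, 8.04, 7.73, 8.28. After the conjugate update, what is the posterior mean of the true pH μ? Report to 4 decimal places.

For Normal data with known variance σ², a Normal(μ₀, σ₀²) prior on μ is conjugate. Posterior precision = 1/σ₀² + n/σ²; posterior mean is the precision-weighted average of μ₀ and x̄.
Σxᵢ = 8.56 + 8.73 + 8.26 + 8.30 + 8.62 + 8.85 + 8.40 + 7.78 + 8.04 + 7.73 + 8.28 = 91.55, so n·x̄ = 91.55.
σ₀² = 1.43² = 2.0449, σ² = 0.28² = 0.0784; σ² + n·σ₀² = 0.0784 + 11·2.0449 = 22.5723.
Posterior mean = (μ₀/σ₀² + n·x̄/σ²)/(1/σ₀² + n/σ²) = (σ²·μ₀ + σ₀²·n·x̄)/(σ² + n·σ₀²) = (0.0784·8.29 + 2.0449·91.55)/22.5723 = 187.860531/22.5723 = 8.3226.

8.3226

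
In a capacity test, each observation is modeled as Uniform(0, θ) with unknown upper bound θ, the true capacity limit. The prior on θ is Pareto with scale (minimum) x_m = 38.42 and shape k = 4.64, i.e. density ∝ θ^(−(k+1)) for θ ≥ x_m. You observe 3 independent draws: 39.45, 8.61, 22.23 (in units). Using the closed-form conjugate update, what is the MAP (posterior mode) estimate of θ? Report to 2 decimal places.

39.45

A Pareto(scale x_m, shape k) prior on the upper bound θ of Uniform(0, θ) is conjugate: posterior is Pareto(max(x_m, max xᵢ), k + n).
Sample maximum = 39.45; prior scale x_m = 38.42 → posterior scale = max = 39.45.
Posterior shape = 4.64 + 3 = 7.64.
The Pareto density is decreasing on [x_m, ∞), so the mode is x_m = 39.45.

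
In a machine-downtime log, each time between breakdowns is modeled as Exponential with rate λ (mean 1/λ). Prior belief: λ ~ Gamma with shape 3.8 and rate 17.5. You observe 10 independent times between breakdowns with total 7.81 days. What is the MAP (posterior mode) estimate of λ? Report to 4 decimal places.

0.5057

With a Gamma(shape α, rate β) prior on the exponential rate λ, the posterior after n observations with total T = Σxᵢ is Gamma(α+n, β+T).
Posterior: Gamma(3.8+10, 17.5+7.81) = Gamma(13.8, 25.31).
Mode = (α−1)/β = 0.5057.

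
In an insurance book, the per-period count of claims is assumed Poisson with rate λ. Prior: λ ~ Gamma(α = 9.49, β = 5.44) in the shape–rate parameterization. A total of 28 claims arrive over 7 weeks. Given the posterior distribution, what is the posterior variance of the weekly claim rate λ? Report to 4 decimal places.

0.2423

With a Gamma(shape α, rate β) prior, the Poisson likelihood is conjugate: the posterior is Gamma(α + ΣXᵢ, β + n).
Posterior: Gamma(α+S, β+n) = Gamma(9.49+28, 5.44+7) = Gamma(37.49, 12.44).
Var = α/β² = 37.49/12.44² = 0.2423.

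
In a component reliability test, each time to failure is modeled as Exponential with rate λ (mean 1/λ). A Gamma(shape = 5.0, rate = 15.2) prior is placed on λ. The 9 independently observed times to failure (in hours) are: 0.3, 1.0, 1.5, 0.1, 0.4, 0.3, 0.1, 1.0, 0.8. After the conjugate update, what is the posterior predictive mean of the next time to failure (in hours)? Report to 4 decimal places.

With a Gamma(shape α, rate β) prior on the exponential rate λ, the posterior after n observations with total T = Σxᵢ is Gamma(α+n, β+T).
Sum of observations T = 5.5 hours; n = 9.
Posterior: Gamma(5.0+9, 15.2+5.5) = Gamma(14.0, 20.7).
The predictive distribution for the next observation is Lomax; its mean is β/(α−1) = 20.7/13.0 = 1.5923.

1.5923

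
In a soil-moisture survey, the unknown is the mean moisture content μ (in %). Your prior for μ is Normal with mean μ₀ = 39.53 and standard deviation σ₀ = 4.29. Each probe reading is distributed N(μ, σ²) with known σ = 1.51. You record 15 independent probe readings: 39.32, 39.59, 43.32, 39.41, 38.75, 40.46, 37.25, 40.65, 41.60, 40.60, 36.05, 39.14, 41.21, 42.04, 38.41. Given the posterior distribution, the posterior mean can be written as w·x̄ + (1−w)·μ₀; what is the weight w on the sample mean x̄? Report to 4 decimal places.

For Normal data with known variance σ², a Normal(μ₀, σ₀²) prior on μ is conjugate. Posterior precision = 1/σ₀² + n/σ²; posterior mean is the precision-weighted average of μ₀ and x̄.
σ₀² = 4.29² = 18.4041, σ² = 1.51² = 2.2801. Prior precision 1/σ₀² = 1/18.4041; data precision n/σ² = 15/2.2801.
w = (n/σ²)/(1/σ₀² + n/σ²) = n·σ₀²/(σ² + n·σ₀²) = 15·18.4041/(2.2801 + 15·18.4041) = 276.0615/278.3416 = 0.9918.

0.9918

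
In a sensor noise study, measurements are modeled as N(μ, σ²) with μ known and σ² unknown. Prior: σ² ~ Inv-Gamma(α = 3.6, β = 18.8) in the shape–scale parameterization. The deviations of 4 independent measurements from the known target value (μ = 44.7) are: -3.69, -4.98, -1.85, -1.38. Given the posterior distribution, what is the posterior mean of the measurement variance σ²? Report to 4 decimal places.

With known mean μ and an Inverse-Gamma(α, β) prior on σ², the Normal likelihood is conjugate: posterior is Inv-Gamma(α + n/2, β + Σ(xᵢ−μ)²/2).
Σ(xᵢ−μ)² = (-3.69)² + (-4.98)² + (-1.85)² + (-1.38)² = 43.7434.
Posterior: Inv-Gamma(3.6 + 4/2, 18.8 + 43.7434/2) = Inv-Gamma(5.60, 40.67170).
E[σ²|data] = β/(α−1) = 40.67170/4.60 = 8.8417.

8.8417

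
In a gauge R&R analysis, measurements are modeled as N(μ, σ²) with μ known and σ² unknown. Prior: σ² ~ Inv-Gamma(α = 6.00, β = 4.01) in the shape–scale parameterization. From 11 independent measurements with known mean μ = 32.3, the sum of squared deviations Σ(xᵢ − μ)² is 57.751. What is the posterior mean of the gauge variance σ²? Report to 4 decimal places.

With known mean μ and an Inverse-Gamma(α, β) prior on σ², the Normal likelihood is conjugate: posterior is Inv-Gamma(α + n/2, β + Σ(xᵢ−μ)²/2).
Posterior: Inv-Gamma(6.00 + 11/2, 4.01 + 57.751/2) = Inv-Gamma(11.50, 32.8855).
E[σ²|data] = β/(α−1) = 32.8855/10.50 = 3.1320.

3.1320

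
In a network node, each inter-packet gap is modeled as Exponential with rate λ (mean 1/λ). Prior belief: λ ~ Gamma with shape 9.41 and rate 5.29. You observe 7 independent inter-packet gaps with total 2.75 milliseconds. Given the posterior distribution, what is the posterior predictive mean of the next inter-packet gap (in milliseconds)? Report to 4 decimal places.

0.5217

With a Gamma(shape α, rate β) prior on the exponential rate λ, the posterior after n observations with total T = Σxᵢ is Gamma(α+n, β+T).
Posterior: Gamma(9.41+7, 5.29+2.75) = Gamma(16.41, 8.04).
The predictive distribution for the next observation is Lomax; its mean is β/(α−1) = 8.04/15.41 = 0.5217.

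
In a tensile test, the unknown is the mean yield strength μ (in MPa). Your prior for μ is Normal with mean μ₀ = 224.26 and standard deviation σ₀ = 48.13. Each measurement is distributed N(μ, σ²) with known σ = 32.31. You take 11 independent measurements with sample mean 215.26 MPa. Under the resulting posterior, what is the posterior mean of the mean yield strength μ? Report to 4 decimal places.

215.6142

For Normal data with known variance σ², a Normal(μ₀, σ₀²) prior on μ is conjugate. Posterior precision = 1/σ₀² + n/σ²; posterior mean is the precision-weighted average of μ₀ and x̄.
n·x̄ = 11·215.26 = 2367.86.
σ₀² = 48.13² = 2316.4969, σ² = 32.31² = 1043.9361; σ² + n·σ₀² = 1043.9361 + 11·2316.4969 = 26525.402.
Posterior mean = (μ₀/σ₀² + n·x̄/σ²)/(1/σ₀² + n/σ²) = (σ²·μ₀ + σ₀²·n·x̄)/(σ² + n·σ₀²) = (1043.9361·224.26 + 2316.4969·2367.86)/26525.402 = 5719253.45942/26525.402 = 215.6142.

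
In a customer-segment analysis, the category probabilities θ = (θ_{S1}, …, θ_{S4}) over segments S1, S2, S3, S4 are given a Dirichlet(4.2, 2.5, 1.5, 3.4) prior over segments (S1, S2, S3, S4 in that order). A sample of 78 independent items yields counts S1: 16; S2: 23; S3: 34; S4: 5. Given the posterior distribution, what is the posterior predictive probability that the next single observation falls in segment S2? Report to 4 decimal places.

0.2846

The Dirichlet prior is conjugate to the Multinomial likelihood: each posterior αⱼ = prior αⱼ + observed count nⱼ.
Posterior concentration: (20.2, 25.5, 35.5, 8.4), total = 89.6.
P(next = S2 | data) = α_{S2}/Σα = 0.2846.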